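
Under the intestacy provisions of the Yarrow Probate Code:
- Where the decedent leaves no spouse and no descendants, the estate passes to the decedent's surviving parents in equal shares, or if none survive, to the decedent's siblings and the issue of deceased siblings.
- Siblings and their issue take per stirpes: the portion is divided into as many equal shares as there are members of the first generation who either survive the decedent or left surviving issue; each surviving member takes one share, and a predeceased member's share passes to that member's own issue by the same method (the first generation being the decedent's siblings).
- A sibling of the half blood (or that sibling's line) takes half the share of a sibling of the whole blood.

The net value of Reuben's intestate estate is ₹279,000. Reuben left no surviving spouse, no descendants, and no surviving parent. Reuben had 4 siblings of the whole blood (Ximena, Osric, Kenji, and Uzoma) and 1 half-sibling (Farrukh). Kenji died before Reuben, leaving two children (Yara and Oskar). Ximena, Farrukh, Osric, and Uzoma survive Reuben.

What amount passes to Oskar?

Oskar receives ₹31,000.

The entire ₹279,000 passes to the siblings and their issue.
Counting each half-blood sibling's line as half a unit, there are 9/2 units in ₹279,000, so one unit is ₹62,000. Whole-blood lines (Ximena, Osric, Kenji, and Uzoma) take ₹62,000 each; half-blood lines (Farrukh) take ₹31,000 each.
Kenji's share (₹62,000) is divided into 2 shares of ₹31,000: Yara and Oskar each take ₹31,000.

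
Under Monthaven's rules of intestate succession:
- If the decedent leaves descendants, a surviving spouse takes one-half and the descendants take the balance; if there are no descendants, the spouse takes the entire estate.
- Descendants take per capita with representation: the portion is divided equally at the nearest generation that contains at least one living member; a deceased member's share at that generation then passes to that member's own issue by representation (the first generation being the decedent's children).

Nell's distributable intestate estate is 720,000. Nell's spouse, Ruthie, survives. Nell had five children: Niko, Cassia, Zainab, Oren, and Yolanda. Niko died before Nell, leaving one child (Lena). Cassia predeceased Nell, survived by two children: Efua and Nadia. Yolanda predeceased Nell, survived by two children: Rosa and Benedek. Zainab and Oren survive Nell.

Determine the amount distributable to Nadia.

Nadia receives 36,000.

Ruthie takes one-half of 720,000 = 360,000. The remaining 360,000 passes to the descendants.
The descendants' portion (360,000) is divided into 5 shares of 72,000: Zainab and Oren each take 72,000; Niko's 72,000 share passes to Niko's issue; Cassia's 72,000 share passes to Cassia's issue; Yolanda's 72,000 share passes to Yolanda's issue.
Niko's share (72,000) passes entirely to Lena.
Cassia's share (72,000) is divided into 2 shares of 36,000: Efua and Nadia each take 36,000.
Yolanda's share (72,000) is divided into 2 shares of 36,000: Rosa and Benedek each take 36,000.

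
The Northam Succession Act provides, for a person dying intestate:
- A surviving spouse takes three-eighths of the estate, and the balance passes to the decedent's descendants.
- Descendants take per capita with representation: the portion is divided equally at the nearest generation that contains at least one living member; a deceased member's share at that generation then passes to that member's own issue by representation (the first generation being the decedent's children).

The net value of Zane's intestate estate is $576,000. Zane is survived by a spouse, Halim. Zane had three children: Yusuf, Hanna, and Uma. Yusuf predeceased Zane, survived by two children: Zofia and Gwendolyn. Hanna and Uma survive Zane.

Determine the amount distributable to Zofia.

Zofia receives $60,000.

Halim takes three-eighths of $576,000 = $216,000. The remaining $360,000 passes to the descendants.
The descendants' portion ($360,000) is divided into 3 shares of $120,000: Hanna and Uma each take $120,000; Yusuf's $120,000 share passes to Yusuf's issue.
Yusuf's share ($120,000) is divided into 2 shares of $60,000: Zofia and Gwendolyn each take $60,000.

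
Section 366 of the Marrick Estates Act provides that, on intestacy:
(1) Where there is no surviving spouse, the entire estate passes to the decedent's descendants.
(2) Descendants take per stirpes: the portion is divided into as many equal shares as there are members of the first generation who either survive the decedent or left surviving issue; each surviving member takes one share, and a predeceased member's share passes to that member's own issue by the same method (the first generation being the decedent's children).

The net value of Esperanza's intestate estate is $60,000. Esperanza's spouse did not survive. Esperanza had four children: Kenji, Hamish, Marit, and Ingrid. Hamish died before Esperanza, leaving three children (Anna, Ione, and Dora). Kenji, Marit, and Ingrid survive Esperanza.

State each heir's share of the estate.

Kenji: $15,000; Anna: $5,000; Ione: $5,000; Dora: $5,000; Marit: $15,000; Ingrid: $15,000

The entire $60,000 passes to the descendants.
That amount ($60,000) is divided into 4 shares of $15,000: Kenji, Marit, and Ingrid each take $15,000; Hamish's $15,000 share passes to Hamish's issue.
Hamish's share ($15,000) is divided into 3 shares of $5,000: Anna, Ione, and Dora each take $5,000.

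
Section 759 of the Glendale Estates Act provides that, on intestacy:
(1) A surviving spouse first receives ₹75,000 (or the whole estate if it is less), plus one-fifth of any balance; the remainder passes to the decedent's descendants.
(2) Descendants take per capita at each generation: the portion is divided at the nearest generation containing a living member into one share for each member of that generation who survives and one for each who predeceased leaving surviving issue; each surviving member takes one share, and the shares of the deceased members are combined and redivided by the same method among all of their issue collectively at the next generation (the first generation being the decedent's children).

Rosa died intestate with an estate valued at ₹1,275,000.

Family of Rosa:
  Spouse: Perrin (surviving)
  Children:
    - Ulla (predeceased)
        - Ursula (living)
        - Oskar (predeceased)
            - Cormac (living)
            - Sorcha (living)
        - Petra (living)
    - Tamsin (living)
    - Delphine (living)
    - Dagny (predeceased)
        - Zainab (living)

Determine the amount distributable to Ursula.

Ursula receives ₹120,000.

Perrin first takes ₹75,000, leaving a balance of ₹1,200,000. Perrin then takes one-fifth of the balance (₹240,000), for a total of ₹315,000. The remaining ₹960,000 passes to the descendants.
The descendants' portion (₹960,000) is divided at the children's generation into 4 shares of ₹240,000. Tamsin and Delphine each take ₹240,000. The 2 shares of the deceased (Ulla and Dagny) are combined into a pool of ₹480,000.
That pool (₹480,000) is divided at the grandchildren's generation into 4 shares of ₹120,000. Ursula, Petra, and Zainab each take ₹120,000. The remaining share for the deceased Oskar (₹120,000) is carried to the next generation.
That pool (₹120,000) is divided at the great-grandchildren's generation equally among Cormac and Sorcha: ₹60,000 each.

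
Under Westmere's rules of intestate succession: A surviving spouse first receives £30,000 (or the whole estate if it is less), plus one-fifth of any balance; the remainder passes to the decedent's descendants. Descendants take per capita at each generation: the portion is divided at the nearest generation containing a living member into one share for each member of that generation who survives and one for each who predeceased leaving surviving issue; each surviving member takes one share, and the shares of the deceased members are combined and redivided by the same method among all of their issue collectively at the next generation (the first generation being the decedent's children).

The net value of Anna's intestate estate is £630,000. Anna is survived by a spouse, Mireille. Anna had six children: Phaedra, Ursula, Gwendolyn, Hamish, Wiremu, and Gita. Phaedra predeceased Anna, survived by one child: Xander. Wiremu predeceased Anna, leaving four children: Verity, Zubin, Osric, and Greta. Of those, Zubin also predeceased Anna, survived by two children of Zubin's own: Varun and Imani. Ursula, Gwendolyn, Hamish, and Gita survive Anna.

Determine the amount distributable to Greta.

Mireille first takes £30,000, leaving a balance of £600,000. Mireille then takes one-fifth of the balance (£120,000), for a total of £150,000. The remaining £480,000 passes to the descendants.
The descendants' portion (£480,000) is divided at the children's generation into 6 shares of £80,000. Ursula, Gwendolyn, Hamish, and Gita each take £80,000. The 2 shares of the deceased (Phaedra and Wiremu) are combined into a pool of £160,000.
That pool (£160,000) is divided at the grandchildren's generation into 5 shares of £32,000. Xander, Verity, Osric, and Greta each take £32,000. The remaining share for the deceased Zubin (£32,000) is carried to the next generation.
That pool (£32,000) is divided at the great-grandchildren's generation equally among Varun and Imani: £16,000 each.

Greta receives £32,000.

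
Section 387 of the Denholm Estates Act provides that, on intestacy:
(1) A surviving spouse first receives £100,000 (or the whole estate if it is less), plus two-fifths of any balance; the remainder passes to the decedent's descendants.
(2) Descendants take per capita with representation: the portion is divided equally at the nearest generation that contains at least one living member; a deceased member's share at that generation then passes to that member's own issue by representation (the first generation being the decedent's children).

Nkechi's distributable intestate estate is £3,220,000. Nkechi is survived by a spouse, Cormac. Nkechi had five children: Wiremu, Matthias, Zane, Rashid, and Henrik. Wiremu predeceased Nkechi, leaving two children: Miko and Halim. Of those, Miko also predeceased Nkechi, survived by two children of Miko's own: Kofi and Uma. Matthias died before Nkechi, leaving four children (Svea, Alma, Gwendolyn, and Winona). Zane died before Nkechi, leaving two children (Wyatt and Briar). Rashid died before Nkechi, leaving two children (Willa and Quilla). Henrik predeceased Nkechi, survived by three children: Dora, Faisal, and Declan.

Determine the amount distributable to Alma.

Alma receives £144,000.

Cormac first takes £100,000, leaving a balance of £3,120,000. Cormac then takes two-fifths of the balance (£1,248,000), for a total of £1,348,000. The remaining £1,872,000 passes to the descendants.
No child survives, so the initial division is made at the grandchildren's generation.
The descendants' portion (£1,872,000) is divided into 13 shares of £144,000: Halim, Svea, Alma, Gwendolyn, Winona, Wyatt, Briar, Willa, Quilla, Dora, Faisal, and Declan each take £144,000; Miko's £144,000 share passes to Miko's issue.
Miko's share (£144,000) is divided into 2 shares of £72,000: Kofi and Uma each take £72,000.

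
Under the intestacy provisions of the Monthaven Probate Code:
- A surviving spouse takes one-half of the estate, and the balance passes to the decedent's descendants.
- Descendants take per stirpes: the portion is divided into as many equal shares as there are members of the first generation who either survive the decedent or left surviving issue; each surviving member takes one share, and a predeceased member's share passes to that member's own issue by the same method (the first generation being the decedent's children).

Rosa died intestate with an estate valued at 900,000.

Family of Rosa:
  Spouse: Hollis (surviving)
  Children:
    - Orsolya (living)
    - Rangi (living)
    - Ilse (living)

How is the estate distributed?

Hollis takes one-half of 900,000 = 450,000. The remaining 450,000 passes to the descendants.
The descendants' portion (450,000) is divided into 3 shares of 150,000: Orsolya, Rangi, and Ilse each take 150,000.

Hollis: 450,000; Orsolya: 150,000; Rangi: 150,000; Ilse: 150,000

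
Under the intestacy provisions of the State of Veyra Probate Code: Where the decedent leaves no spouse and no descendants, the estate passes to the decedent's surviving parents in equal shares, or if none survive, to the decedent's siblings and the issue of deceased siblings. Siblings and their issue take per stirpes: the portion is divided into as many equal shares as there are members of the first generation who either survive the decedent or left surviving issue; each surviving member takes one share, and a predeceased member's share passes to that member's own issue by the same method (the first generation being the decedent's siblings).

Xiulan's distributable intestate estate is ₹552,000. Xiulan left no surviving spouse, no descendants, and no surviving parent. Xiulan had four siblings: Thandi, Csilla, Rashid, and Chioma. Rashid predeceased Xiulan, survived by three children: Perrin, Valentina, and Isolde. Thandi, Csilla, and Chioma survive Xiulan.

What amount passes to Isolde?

Isolde receives ₹46,000.

The entire ₹552,000 passes to the siblings and their issue.
That amount (₹552,000) is divided into 4 shares of ₹138,000: Thandi, Csilla, and Chioma each take ₹138,000; Rashid's ₹138,000 share passes to Rashid's issue.
Rashid's share (₹138,000) is divided into 3 shares of ₹46,000: Perrin, Valentina, and Isolde each take ₹46,000.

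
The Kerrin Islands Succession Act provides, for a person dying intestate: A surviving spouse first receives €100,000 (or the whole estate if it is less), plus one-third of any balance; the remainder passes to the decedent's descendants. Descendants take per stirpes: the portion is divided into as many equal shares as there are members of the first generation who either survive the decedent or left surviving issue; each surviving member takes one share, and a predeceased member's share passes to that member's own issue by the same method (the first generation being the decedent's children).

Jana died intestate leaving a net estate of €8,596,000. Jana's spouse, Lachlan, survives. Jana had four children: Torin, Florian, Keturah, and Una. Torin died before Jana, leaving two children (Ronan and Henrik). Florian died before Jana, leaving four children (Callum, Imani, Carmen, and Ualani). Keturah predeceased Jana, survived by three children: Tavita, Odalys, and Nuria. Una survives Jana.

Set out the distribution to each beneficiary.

Lachlan first takes €100,000, leaving a balance of €8,496,000. Lachlan then takes one-third of the balance (€2,832,000), for a total of €2,932,000. The remaining €5,664,000 passes to the descendants.
The descendants' portion (€5,664,000) is divided into 4 shares of €1,416,000: Una takes €1,416,000; Torin's €1,416,000 share passes to Torin's issue; Florian's €1,416,000 share passes to Florian's issue; Keturah's €1,416,000 share passes to Keturah's issue.
Torin's share (€1,416,000) is divided into 2 shares of €708,000: Ronan and Henrik each take €708,000.
Florian's share (€1,416,000) is divided into 4 shares of €354,000: Callum, Imani, Carmen, and Ualani each take €354,000.
Keturah's share (€1,416,000) is divided into 3 shares of €472,000: Tavita, Odalys, and Nuria each take €472,000.

Lachlan: €2,932,000; Ronan: €708,000; Henrik: €708,000; Callum: €354,000; Imani: €354,000; Carmen: €354,000; Ualani: €354,000; Tavita: €472,000; Odalys: €472,000; Nuria: €472,000; Una: €1,416,000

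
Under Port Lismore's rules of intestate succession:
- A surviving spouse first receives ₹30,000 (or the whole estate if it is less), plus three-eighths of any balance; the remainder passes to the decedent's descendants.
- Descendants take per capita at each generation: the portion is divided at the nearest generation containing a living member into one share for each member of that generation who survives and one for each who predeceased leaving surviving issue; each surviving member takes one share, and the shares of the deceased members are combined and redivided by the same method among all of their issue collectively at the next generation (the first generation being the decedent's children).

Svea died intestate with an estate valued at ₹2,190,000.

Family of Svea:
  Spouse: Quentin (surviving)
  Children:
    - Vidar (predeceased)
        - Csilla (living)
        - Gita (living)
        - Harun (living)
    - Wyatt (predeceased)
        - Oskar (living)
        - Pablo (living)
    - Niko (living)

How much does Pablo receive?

Pablo receives ₹180,000.

Quentin first takes ₹30,000, leaving a balance of ₹2,160,000. Quentin then takes three-eighths of the balance (₹810,000), for a total of ₹840,000. The remaining ₹1,350,000 passes to the descendants.
The descendants' portion (₹1,350,000) is divided at the children's generation into 3 shares of ₹450,000. Niko takes ₹450,000. The 2 shares of the deceased (Vidar and Wyatt) are combined into a pool of ₹900,000.
That pool (₹900,000) is divided at the grandchildren's generation equally among Csilla, Gita, Harun, Oskar, and Pablo: ₹180,000 each.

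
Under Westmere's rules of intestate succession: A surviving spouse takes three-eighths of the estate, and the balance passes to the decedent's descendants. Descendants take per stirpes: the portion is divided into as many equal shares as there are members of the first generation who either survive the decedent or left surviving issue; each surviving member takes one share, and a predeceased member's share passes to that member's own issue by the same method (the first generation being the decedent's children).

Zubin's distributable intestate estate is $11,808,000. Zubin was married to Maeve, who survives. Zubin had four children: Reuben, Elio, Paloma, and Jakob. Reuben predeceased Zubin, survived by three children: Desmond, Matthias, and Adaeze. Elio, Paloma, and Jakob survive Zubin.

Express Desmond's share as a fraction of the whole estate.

Desmond receives 5/96 of the estate.

Maeve takes three-eighths of $11,808,000 = $4,428,000. The remaining $7,380,000 passes to the descendants.
The descendants' portion ($7,380,000) is divided into 4 shares of $1,845,000: Elio, Paloma, and Jakob each take $1,845,000; Reuben's $1,845,000 share passes to Reuben's issue.
Reuben's share ($1,845,000) is divided into 3 shares of $615,000: Desmond, Matthias, and Adaeze each take $615,000.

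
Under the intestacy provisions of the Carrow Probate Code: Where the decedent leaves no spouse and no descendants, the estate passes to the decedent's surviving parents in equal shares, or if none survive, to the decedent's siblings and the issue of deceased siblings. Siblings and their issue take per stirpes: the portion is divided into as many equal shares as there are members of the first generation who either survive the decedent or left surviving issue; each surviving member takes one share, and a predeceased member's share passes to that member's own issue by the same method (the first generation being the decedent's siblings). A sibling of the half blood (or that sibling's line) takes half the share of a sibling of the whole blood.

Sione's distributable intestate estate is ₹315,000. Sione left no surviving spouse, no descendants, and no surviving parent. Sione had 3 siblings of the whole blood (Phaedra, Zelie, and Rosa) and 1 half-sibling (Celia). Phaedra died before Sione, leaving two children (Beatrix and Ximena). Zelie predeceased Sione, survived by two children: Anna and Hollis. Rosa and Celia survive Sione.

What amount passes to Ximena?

Ximena receives ₹45,000.

The entire ₹315,000 passes to the siblings and their issue.
Counting each half-blood sibling's line as half a unit, there are 7/2 units in ₹315,000, so one unit is ₹90,000. Whole-blood lines (Phaedra, Zelie, and Rosa) take ₹90,000 each; half-blood lines (Celia) take ₹45,000 each.
Phaedra's share (₹90,000) is divided into 2 shares of ₹45,000: Beatrix and Ximena each take ₹45,000.
Zelie's share (₹90,000) is divided into 2 shares of ₹45,000: Anna and Hollis each take ₹45,000.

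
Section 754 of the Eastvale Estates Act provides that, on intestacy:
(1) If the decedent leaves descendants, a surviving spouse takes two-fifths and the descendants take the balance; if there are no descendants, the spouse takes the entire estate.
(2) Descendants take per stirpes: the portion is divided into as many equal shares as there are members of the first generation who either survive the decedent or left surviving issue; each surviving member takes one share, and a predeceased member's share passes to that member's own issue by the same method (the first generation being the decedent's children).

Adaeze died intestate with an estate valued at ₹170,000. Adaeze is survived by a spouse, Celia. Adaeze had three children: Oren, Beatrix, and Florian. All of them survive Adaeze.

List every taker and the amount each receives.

Celia takes two-fifths of ₹170,000 = ₹68,000. The remaining ₹102,000 passes to the descendants.
The descendants' portion (₹102,000) is divided into 3 shares of ₹34,000: Oren, Beatrix, and Florian each take ₹34,000.

Celia: ₹68,000; Oren: ₹34,000; Beatrix: ₹34,000; Florian: ₹34,000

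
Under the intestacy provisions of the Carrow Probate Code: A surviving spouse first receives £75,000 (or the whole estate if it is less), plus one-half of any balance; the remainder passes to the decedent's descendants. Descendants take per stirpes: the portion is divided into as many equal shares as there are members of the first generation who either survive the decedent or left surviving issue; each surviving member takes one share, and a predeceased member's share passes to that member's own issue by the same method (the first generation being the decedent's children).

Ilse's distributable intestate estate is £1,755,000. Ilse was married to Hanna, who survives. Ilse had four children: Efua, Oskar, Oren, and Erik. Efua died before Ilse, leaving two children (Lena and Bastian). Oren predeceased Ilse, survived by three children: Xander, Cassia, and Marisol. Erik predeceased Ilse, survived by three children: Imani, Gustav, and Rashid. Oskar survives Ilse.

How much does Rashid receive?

Rashid receives £70,000.

Hanna first takes £75,000, leaving a balance of £1,680,000. Hanna then takes one-half of the balance (£840,000), for a total of £915,000. The remaining £840,000 passes to the descendants.
The descendants' portion (£840,000) is divided into 4 shares of £210,000: Oskar takes £210,000; Efua's £210,000 share passes to Efua's issue; Oren's £210,000 share passes to Oren's issue; Erik's £210,000 share passes to Erik's issue.
Efua's share (£210,000) is divided into 2 shares of £105,000: Lena and Bastian each take £105,000.
Oren's share (£210,000) is divided into 3 shares of £70,000: Xander, Cassia, and Marisol each take £70,000.
Erik's share (£210,000) is divided into 3 shares of £70,000: Imani, Gustav, and Rashid each take £70,000.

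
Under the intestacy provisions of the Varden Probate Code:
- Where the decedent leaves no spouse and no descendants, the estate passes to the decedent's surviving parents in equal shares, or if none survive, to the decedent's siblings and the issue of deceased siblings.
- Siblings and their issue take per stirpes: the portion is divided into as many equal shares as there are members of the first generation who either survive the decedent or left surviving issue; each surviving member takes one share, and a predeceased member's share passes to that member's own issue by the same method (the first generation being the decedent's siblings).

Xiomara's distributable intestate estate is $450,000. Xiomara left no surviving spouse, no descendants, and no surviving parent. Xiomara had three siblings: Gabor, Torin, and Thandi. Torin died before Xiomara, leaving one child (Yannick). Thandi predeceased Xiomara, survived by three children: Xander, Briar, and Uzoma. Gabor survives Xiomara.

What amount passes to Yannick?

Yannick receives $150,000.

The entire $450,000 passes to the siblings and their issue.
That amount ($450,000) is divided into 3 shares of $150,000: Gabor takes $150,000; Torin's $150,000 share passes to Torin's issue; Thandi's $150,000 share passes to Thandi's issue.
Torin's share ($150,000) passes entirely to Yannick.
Thandi's share ($150,000) is divided into 3 shares of $50,000: Xander, Briar, and Uzoma each take $50,000.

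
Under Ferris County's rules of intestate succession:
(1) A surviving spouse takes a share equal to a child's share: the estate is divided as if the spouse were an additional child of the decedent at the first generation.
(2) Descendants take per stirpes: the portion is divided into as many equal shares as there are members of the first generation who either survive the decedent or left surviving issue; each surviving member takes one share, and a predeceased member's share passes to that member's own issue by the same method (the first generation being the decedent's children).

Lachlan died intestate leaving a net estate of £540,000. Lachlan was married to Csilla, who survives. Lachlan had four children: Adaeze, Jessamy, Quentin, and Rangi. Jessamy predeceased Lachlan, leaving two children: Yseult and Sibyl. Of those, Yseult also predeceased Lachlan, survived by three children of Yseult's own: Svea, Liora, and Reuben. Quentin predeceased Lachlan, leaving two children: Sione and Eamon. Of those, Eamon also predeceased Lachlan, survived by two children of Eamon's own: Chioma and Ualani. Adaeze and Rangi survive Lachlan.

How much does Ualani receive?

Ualani receives £27,000.

The spouse counts as an additional share at the children's level, so there are 5 primary shares of £108,000. Csilla takes one such share (£108,000).
The children's combined portion (£432,000) is divided into 4 shares of £108,000: Adaeze and Rangi each take £108,000; Jessamy's £108,000 share passes to Jessamy's issue; Quentin's £108,000 share passes to Quentin's issue.
Jessamy's share (£108,000) is divided into 2 shares of £54,000: Sibyl takes £54,000; Yseult's £54,000 share passes to Yseult's issue.
Yseult's share (£54,000) is divided into 3 shares of £18,000: Svea, Liora, and Reuben each take £18,000.
Quentin's share (£108,000) is divided into 2 shares of £54,000: Sione takes £54,000; Eamon's £54,000 share passes to Eamon's issue.
Eamon's share (£54,000) is divided into 2 shares of £27,000: Chioma and Ualani each take £27,000.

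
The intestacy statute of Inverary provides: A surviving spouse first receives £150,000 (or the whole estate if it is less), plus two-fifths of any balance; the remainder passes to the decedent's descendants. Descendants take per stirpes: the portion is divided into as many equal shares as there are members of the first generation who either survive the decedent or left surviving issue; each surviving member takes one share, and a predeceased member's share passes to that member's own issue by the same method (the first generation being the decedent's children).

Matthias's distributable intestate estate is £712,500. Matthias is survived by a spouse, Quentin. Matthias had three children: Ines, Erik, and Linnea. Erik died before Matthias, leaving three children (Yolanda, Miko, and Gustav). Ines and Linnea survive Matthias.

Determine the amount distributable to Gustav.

Gustav receives £37,500.

Quentin first takes £150,000, leaving a balance of £562,500. Quentin then takes two-fifths of the balance (£225,000), for a total of £375,000. The remaining £337,500 passes to the descendants.
The descendants' portion (£337,500) is divided into 3 shares of £112,500: Ines and Linnea each take £112,500; Erik's £112,500 share passes to Erik's issue.
Erik's share (£112,500) is divided into 3 shares of £37,500: Yolanda, Miko, and Gustav each take £37,500.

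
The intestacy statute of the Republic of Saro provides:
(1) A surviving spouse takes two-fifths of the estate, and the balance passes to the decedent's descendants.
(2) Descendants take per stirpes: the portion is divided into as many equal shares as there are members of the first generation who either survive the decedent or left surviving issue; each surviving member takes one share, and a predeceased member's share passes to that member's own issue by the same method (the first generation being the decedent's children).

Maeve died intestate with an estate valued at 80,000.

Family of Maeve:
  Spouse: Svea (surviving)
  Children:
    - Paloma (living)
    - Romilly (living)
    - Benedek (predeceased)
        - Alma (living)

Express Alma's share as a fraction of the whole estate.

Alma receives 1/5 of the estate.

Svea takes two-fifths of 80,000 = 32,000. The remaining 48,000 passes to the descendants.
The descendants' portion (48,000) is divided into 3 shares of 16,000: Paloma and Romilly each take 16,000; Benedek's 16,000 share passes to Benedek's issue.
Benedek's share (16,000) passes entirely to Alma.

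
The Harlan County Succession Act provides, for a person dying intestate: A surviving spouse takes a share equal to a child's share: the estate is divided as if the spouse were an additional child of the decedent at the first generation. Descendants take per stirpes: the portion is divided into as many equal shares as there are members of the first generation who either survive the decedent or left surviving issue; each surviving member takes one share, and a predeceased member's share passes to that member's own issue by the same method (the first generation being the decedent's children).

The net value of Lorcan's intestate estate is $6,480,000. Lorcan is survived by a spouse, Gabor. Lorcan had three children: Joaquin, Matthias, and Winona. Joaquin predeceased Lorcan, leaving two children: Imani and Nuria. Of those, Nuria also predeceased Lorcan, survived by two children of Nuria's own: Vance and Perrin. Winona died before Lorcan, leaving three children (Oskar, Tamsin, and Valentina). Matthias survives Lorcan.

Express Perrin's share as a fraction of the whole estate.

The spouse counts as an additional share at the children's level, so there are 4 primary shares of $1,620,000. Gabor takes one such share ($1,620,000).
The children's combined portion ($4,860,000) is divided into 3 shares of $1,620,000: Matthias takes $1,620,000; Joaquin's $1,620,000 share passes to Joaquin's issue; Winona's $1,620,000 share passes to Winona's issue.
Joaquin's share ($1,620,000) is divided into 2 shares of $810,000: Imani takes $810,000; Nuria's $810,000 share passes to Nuria's issue.
Nuria's share ($810,000) is divided into 2 shares of $405,000: Vance and Perrin each take $405,000.
Winona's share ($1,620,000) is divided into 3 shares of $540,000: Oskar, Tamsin, and Valentina each take $540,000.

Perrin receives 1/16 of the estate.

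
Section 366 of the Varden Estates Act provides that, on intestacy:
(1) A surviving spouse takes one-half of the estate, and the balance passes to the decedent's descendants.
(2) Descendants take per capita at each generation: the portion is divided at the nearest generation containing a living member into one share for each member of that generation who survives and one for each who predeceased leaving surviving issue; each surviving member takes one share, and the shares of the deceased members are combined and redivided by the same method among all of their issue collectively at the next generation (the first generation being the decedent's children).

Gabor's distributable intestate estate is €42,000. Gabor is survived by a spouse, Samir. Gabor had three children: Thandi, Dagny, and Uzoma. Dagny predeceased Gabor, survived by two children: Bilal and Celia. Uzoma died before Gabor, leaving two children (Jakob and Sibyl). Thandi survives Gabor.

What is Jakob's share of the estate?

Jakob receives €3,500.

Samir takes one-half of €42,000 = €21,000. The remaining €21,000 passes to the descendants.
The descendants' portion (€21,000) is divided at the children's generation into 3 shares of €7,000. Thandi takes €7,000. The 2 shares of the deceased (Dagny and Uzoma) are combined into a pool of €14,000.
That pool (€14,000) is divided at the grandchildren's generation equally among Bilal, Celia, Jakob, and Sibyl: €3,500 each.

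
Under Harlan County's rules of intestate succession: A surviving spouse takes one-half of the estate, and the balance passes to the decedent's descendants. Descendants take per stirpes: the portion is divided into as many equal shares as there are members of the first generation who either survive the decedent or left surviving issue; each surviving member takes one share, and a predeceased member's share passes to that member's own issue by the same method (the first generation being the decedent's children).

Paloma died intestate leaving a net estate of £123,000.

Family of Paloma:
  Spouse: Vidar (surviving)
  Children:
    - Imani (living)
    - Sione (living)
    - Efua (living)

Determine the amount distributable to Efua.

Efua receives £20,500.

Vidar takes one-half of £123,000 = £61,500. The remaining £61,500 passes to the descendants.
The descendants' portion (£61,500) is divided into 3 shares of £20,500: Imani, Sione, and Efua each take £20,500.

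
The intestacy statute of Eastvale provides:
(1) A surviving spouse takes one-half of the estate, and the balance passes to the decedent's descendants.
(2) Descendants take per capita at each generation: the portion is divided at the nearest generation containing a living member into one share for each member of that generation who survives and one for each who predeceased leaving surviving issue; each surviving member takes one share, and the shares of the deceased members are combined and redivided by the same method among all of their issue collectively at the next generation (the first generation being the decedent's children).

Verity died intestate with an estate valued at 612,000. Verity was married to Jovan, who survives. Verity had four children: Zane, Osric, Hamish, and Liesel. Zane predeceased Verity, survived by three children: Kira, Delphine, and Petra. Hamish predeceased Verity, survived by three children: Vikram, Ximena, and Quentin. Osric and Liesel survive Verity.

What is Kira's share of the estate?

Kira receives 25,500.

Jovan takes one-half of 612,000 = 306,000. The remaining 306,000 passes to the descendants.
The descendants' portion (306,000) is divided at the children's generation into 4 shares of 76,500. Osric and Liesel each take 76,500. The 2 shares of the deceased (Zane and Hamish) are combined into a pool of 153,000.
That pool (153,000) is divided at the grandchildren's generation equally among Kira, Delphine, Petra, Vikram, Ximena, and Quentin: 25,500 each.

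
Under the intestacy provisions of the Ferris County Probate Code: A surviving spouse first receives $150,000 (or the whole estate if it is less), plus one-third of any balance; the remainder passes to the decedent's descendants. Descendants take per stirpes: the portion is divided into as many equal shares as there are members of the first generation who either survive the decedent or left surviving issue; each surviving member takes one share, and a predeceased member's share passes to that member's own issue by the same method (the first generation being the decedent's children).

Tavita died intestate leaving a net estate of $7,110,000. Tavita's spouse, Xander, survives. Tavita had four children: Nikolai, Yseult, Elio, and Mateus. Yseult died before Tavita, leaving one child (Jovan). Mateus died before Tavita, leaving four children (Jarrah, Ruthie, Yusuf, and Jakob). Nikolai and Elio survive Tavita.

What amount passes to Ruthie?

Ruthie receives $290,000.

Xander first takes $150,000, leaving a balance of $6,960,000. Xander then takes one-third of the balance ($2,320,000), for a total of $2,470,000. The remaining $4,640,000 passes to the descendants.
The descendants' portion ($4,640,000) is divided into 4 shares of $1,160,000: Nikolai and Elio each take $1,160,000; Yseult's $1,160,000 share passes to Yseult's issue; Mateus's $1,160,000 share passes to Mateus's issue.
Yseult's share ($1,160,000) passes entirely to Jovan.
Mateus's share ($1,160,000) is divided into 4 shares of $290,000: Jarrah, Ruthie, Yusuf, and Jakob each take $290,000.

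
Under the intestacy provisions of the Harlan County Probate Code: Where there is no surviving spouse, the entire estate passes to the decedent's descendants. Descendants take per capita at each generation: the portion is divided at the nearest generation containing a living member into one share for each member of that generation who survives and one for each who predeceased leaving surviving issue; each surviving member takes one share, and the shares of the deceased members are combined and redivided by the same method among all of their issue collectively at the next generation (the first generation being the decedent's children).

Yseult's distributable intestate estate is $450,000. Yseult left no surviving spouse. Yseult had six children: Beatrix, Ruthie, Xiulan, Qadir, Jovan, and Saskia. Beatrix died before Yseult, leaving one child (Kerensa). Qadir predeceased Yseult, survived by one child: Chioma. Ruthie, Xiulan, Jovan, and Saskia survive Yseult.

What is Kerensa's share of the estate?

Kerensa receives $75,000.

The entire $450,000 passes to the descendants.
That amount ($450,000) is divided at the children's generation into 6 shares of $75,000. Ruthie, Xiulan, Jovan, and Saskia each take $75,000. The 2 shares of the deceased (Beatrix and Qadir) are combined into a pool of $150,000.
That pool ($150,000) is divided at the grandchildren's generation equally among Kerensa and Chioma: $75,000 each.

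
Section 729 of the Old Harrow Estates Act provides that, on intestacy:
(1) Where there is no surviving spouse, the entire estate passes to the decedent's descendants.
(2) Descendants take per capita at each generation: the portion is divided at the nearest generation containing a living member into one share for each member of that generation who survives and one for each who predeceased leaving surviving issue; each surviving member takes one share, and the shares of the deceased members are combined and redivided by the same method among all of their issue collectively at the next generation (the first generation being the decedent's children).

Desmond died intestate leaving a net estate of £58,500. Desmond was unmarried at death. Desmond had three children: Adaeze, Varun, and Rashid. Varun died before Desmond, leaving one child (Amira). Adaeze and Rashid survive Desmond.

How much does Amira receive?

The entire £58,500 passes to the descendants.
That amount (£58,500) is divided at the children's generation into 3 shares of £19,500. Adaeze and Rashid each take £19,500. The remaining share for the deceased Varun (£19,500) is carried to the next generation.
That pool (£19,500) passes entirely to Amira, the sole taker at the grandchildren's generation.

Amira receives £19,500.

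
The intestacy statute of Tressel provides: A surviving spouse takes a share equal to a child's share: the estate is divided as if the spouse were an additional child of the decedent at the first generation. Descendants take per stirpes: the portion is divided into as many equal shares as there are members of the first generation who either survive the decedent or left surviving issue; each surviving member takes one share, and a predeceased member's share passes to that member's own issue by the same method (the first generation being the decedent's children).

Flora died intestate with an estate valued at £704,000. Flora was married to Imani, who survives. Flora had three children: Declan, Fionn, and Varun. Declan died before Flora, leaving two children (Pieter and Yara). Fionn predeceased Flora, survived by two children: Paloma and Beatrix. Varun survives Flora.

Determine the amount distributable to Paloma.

The spouse counts as an additional share at the children's level, so there are 4 primary shares of £176,000. Imani takes one such share (£176,000).
The children's combined portion (£528,000) is divided into 3 shares of £176,000: Varun takes £176,000; Declan's £176,000 share passes to Declan's issue; Fionn's £176,000 share passes to Fionn's issue.
Declan's share (£176,000) is divided into 2 shares of £88,000: Pieter and Yara each take £88,000.
Fionn's share (£176,000) is divided into 2 shares of £88,000: Paloma and Beatrix each take £88,000.

Paloma receives £88,000.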